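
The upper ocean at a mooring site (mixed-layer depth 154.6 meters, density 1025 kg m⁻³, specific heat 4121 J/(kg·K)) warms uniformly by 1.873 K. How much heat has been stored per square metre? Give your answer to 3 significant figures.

1.22×10^9

Areal heat capacity C = ρ c_p D = 1025 × 4121 × 154.6 = 6.53×10^8 J/(m^2 K).
ΔQ = C ΔT = 6.53×10^8 × 1.873 = 1.22×10^9 J/m².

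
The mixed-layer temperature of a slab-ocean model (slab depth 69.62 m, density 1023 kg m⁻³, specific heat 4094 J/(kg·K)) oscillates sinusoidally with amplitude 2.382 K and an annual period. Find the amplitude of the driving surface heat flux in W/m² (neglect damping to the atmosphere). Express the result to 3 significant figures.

138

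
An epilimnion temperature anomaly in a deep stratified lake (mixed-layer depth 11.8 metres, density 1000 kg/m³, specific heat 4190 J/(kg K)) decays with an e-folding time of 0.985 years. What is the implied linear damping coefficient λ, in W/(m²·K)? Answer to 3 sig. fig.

1.59

Areal heat capacity C = ρ c_p D = 1000 × 4190 × 11.8 = 4.94×10^7 J/(m^2 K).
τ = 0.985 years = 3.11×10^7 s.
λ = C / τ = 4.94×10^7 / 3.11×10^7 = 1.59 W/(m²·K).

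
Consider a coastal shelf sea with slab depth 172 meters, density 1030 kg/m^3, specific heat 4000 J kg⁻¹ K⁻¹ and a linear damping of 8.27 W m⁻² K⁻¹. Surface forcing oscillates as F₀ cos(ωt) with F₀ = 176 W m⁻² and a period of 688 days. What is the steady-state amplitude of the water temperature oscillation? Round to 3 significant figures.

Areal heat capacity C = ρ c_p D = 1030 × 4000 × 172 = 7.09×10^8 J/(m^2 K).
Angular frequency ω = 2π / T = 2π / 5.94×10^7 s = 1.06×10^-7 s⁻¹.
√((Cω)² + λ²) = √((74.9)² + 8.27²) = 75.4 W/(m²·K).
Amplitude A = F₀ / √((Cω)²+λ²) = 176 / 75.4 = 2.34 K.

2.34 K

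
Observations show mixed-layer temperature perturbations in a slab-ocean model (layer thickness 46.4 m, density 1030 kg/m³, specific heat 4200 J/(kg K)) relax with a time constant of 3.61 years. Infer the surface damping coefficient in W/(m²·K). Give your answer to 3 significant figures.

1.76

Areal heat capacity C = ρ c_p D = 1030 × 4200 × 46.4 = 2.01×10^8 J m⁻² K⁻¹.
τ = 3.61 years = 1.14×10^8 s.
λ = C / τ = 2.01×10^8 / 1.14×10^8 = 1.76 W/(m²·K).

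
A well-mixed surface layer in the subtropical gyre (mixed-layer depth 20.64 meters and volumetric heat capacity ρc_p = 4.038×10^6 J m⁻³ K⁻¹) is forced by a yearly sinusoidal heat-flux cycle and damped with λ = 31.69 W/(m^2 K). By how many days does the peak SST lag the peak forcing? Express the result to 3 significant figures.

28.0 days

Areal heat capacity C = ρc_p × D = 4.038×10^6 × 20.64 = 8.33×10^7 J m⁻² K⁻¹.
ω = 2π / 3.15×10^7 s = 1.99×10^-7 s⁻¹.
Phase lag φ = arctan(Cω/λ) = arctan(16.6/31.69) = 0.483 rad.
Time lag = φ / ω = 0.483 / 1.99×10^-7 = 2.42×10^6 s = 28.0 days.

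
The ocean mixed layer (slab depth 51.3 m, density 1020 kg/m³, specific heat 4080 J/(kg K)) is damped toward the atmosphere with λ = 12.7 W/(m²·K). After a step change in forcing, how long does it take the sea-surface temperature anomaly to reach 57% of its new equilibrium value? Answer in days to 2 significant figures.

160 days

Areal heat capacity C = ρ c_p D = 1020 × 4080 × 51.3 = 2.13×10^8 J m⁻² K⁻¹.
τ = C / λ = 2.13×10^8 / 12.7 = 1.68×10^7 s.
Fraction reached: 1 − e^(−t/τ) = 0.57 ⇒ t = −τ ln(1 − 0.57) = τ × 0.844.
t = 1.42×10^7 s = 164 days.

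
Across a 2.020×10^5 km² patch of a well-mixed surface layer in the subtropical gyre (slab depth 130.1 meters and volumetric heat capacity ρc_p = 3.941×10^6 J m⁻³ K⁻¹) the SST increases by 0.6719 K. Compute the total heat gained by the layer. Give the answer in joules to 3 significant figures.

6.96×10^19 J

Areal heat capacity C = ρc_p × D = 3.941×10^6 × 130.1 = 5.13×10^8 J m⁻² K⁻¹.
Heat per unit area: q = C ΔT = 5.13×10^8 × 0.6719 = 3.44×10^8 J/m².
Total heat: Q = q × A = 3.44×10^8 × (2.020×10^5 × 10⁶ m²) = 6.96×10^19 J.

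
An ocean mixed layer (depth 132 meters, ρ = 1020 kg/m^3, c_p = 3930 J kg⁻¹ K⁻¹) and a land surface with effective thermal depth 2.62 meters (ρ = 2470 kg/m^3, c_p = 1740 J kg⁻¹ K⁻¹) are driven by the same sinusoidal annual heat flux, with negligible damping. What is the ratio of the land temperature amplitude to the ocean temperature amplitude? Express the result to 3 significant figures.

C_ocean = 1020 × 3930 × 132 = 5.29×10^8 J/(m²·K).
C_land = 2470 × 1740 × 2.62 = 1.13×10^7 J/(m²·K).
Undamped amplitude ∝ 1/C, so A_land/A_ocean = C_ocean/C_land = 47.0.

47.0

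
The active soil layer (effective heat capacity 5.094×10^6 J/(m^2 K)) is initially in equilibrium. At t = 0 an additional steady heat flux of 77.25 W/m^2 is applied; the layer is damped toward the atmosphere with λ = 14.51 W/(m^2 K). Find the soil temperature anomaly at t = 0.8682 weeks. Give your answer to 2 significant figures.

4.1 K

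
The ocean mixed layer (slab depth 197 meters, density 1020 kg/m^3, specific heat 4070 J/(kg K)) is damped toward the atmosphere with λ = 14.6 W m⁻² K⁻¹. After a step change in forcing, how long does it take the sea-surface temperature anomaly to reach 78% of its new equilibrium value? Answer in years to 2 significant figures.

Areal heat capacity C = ρ c_p D = 1020 × 4070 × 197 = 8.18×10^8 J/(m^2 K).
τ = C / λ = 8.18×10^8 / 14.6 = 5.60×10^7 s.
Fraction reached: 1 − e^(−t/τ) = 0.78 ⇒ t = −τ ln(1 − 0.78) = τ × 1.51.
t = 8.48×10^7 s = 2.69 years.

2.7 years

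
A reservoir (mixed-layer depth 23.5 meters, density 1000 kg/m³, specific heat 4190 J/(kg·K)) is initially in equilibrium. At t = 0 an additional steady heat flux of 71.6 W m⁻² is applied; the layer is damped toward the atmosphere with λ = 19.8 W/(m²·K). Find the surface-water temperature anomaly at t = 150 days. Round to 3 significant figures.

3.35 K

Areal heat capacity C = ρ c_p D = 1000 × 4190 × 23.5 = 9.85×10^7 J/(m²·K).
τ = C / λ = 9.85×10^7 / 19.8 = 4.97×10^6 s.
Equilibrium anomaly ΔT_eq = F / λ = 71.6 / 19.8 = 3.62 K.
t = 150 days = 1.30×10^7 s, so t/τ = 2.61.
ΔT(t) = ΔT_eq (1 − e^(−t/τ)) = 3.62 × (1 − e^−2.61) = 3.35 K.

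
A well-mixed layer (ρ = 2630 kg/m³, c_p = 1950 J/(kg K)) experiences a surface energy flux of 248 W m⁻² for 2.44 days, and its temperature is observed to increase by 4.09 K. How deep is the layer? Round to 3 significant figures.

Heat input Q = F Δt = 248 × 2.11×10^5 s = 5.23×10^7 J/m².
Required areal heat capacity C = Q / ΔT = 1.28×10^7 J/(m²·K).
Depth D = C / (ρ c_p) = 1.28×10^7 / (2630 × 1950) = 2.49 m.

2.49 m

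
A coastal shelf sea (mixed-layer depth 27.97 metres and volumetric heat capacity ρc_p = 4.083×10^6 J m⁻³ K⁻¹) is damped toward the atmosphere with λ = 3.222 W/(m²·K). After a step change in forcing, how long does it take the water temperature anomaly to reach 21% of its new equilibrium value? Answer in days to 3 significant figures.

96.7 days

Areal heat capacity C = ρc_p × D = 4.083×10^6 × 27.97 = 1.14×10^8 J m⁻² K⁻¹.
τ = C / λ = 1.14×10^8 / 3.222 = 3.54×10^7 s.
Fraction reached: 1 − e^(−t/τ) = 0.21 ⇒ t = −τ ln(1 − 0.21) = τ × 0.236.
t = 8.36×10^6 s = 96.7 days.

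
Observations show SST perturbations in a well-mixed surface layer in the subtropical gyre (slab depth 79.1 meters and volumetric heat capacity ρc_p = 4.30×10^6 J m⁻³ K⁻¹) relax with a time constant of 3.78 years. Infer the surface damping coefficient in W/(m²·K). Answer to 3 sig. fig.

Areal heat capacity C = ρc_p × D = 4.30×10^6 × 79.1 = 3.40×10^8 J/(m²·K).
τ = 3.78 years = 1.19×10^8 s.
λ = C / τ = 3.40×10^8 / 1.19×10^8 = 2.85 W/(m²·K).

2.85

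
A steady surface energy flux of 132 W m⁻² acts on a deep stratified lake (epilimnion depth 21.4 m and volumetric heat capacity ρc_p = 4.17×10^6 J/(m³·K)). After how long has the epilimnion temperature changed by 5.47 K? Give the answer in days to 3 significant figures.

42.8 days

Areal heat capacity C = ρc_p × D = 4.17×10^6 × 21.4 = 8.92×10^7 J/(m²·K).
Time required: Δt = C ΔT / F = 8.92×10^7 × 5.47 / 132 = 3.70×10^6 s.
In days: 3.70×10^6 s / (86400 s/day) = 42.8 days.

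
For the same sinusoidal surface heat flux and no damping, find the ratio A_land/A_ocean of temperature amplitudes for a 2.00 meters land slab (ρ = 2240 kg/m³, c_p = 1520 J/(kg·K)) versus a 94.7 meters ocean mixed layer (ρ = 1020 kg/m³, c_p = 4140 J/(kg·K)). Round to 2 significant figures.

59

C_ocean = 1020 × 4140 × 94.7 = 4.00×10^8 J/(m²·K).
C_land = 2240 × 1520 × 2.00 = 6.81×10^6 J/(m²·K).
Undamped amplitude ∝ 1/C, so A_land/A_ocean = C_ocean/C_land = 58.7.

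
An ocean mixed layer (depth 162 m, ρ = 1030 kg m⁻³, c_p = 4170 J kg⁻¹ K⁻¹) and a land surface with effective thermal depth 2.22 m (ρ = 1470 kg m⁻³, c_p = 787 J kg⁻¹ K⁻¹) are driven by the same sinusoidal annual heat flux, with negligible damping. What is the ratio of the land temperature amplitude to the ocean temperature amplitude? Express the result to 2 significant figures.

270

C_ocean = 1030 × 4170 × 162 = 6.96×10^8 J/(m²·K).
C_land = 1470 × 787 × 2.22 = 2.57×10^6 J/(m²·K).
Undamped amplitude ∝ 1/C, so A_land/A_ocean = C_ocean/C_land = 271.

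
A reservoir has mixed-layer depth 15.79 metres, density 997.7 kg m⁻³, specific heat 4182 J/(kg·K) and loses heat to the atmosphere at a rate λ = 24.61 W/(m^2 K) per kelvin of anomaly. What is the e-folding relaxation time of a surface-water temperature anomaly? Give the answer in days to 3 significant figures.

31.0 days

Areal heat capacity C = ρ c_p D = 997.7 × 4182 × 15.79 = 6.59×10^7 J/(m²·K).
Relaxation time τ = C / λ = 6.59×10^7 / 24.61 = 2.68×10^6 s.
In days: 2.68×10^6 s / (86400 s/day) = 31.0 days.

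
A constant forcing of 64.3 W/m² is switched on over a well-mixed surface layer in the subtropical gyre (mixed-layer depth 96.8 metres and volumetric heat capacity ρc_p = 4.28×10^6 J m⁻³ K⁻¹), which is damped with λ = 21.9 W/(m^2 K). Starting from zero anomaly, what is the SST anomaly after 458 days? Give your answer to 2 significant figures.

Areal heat capacity C = ρc_p × D = 4.28×10^6 × 96.8 = 4.14×10^8 J/(m²·K).
τ = C / λ = 4.14×10^8 / 21.9 = 1.89×10^7 s.
Equilibrium anomaly ΔT_eq = F / λ = 64.3 / 21.9 = 2.94 K.
t = 458 days = 3.96×10^7 s, so t/τ = 2.09.
ΔT(t) = ΔT_eq (1 − e^(−t/τ)) = 2.94 × (1 − e^−2.09) = 2.57 K.

2.6 K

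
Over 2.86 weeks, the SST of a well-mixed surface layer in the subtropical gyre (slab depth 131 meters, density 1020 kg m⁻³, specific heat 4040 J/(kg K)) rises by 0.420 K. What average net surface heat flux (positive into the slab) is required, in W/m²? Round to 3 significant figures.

131

Areal heat capacity C = ρ c_p D = 1020 × 4040 × 131 = 5.40×10^8 J/(m^2 K).
Required heat per unit area: Q = C ΔT = 5.40×10^8 × 0.420 = 2.27×10^8 J/m².
Flux F = Q / Δt = 2.27×10^8 / 1.73×10^6 s = 131 W/m².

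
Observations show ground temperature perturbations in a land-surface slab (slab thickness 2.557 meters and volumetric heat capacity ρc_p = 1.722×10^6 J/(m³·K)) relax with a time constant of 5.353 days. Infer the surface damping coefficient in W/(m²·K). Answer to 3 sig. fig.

9.52

Areal heat capacity C = ρc_p × D = 1.722×10^6 × 2.557 = 4.40×10^6 J/(m²·K).
τ = 5.353 days = 4.62×10^5 s.
λ = C / τ = 4.40×10^6 / 4.62×10^5 = 9.52 W/(m²·K).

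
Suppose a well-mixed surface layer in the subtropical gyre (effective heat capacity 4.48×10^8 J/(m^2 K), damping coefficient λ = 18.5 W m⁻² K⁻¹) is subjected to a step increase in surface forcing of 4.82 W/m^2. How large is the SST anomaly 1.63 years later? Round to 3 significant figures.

Areal heat capacity C = 4.48×10^8 J/(m^2 K) (given).
τ = C / λ = 4.48×10^8 / 18.5 = 2.42×10^7 s.
Equilibrium anomaly ΔT_eq = F / λ = 4.82 / 18.5 = 0.261 K.
t = 1.63 years = 5.14×10^7 s, so t/τ = 2.12.
ΔT(t) = ΔT_eq (1 − e^(−t/τ)) = 0.261 × (1 − e^−2.12) = 0.229 K.

0.229 K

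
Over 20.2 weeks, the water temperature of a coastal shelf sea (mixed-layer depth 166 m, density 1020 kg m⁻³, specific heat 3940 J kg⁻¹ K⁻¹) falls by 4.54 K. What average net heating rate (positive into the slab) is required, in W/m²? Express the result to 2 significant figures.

Areal heat capacity C = ρ c_p D = 1020 × 3940 × 166 = 6.67×10^8 J/(m^2 K).
Required heat per unit area: Q = C ΔT = 6.67×10^8 × -4.54 = -3.03×10^9 J/m².
Flux F = Q / Δt = -3.03×10^9 / 1.22×10^7 s = -248 W/m².

-250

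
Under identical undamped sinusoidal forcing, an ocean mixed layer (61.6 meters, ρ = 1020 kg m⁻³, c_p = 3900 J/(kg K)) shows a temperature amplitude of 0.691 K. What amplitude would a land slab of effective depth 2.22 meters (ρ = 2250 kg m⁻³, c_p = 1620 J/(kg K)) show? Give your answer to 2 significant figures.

21 K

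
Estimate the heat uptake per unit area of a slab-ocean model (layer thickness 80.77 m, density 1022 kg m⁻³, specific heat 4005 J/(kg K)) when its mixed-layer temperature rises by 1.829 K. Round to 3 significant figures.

Areal heat capacity C = ρ c_p D = 1022 × 4005 × 80.77 = 3.31×10^8 J/(m²·K).
ΔQ = C ΔT = 3.31×10^8 × 1.829 = 6.05×10^8 J/m².

6.05×10^8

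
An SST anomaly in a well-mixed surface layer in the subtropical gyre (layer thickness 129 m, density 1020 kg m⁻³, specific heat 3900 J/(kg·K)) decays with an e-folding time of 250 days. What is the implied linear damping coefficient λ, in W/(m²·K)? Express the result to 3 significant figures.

Areal heat capacity C = ρ c_p D = 1020 × 3900 × 129 = 5.13×10^8 J/(m^2 K).
τ = 250 days = 2.16×10^7 s.
λ = C / τ = 5.13×10^8 / 2.16×10^7 = 23.8 W/(m²·K).

23.8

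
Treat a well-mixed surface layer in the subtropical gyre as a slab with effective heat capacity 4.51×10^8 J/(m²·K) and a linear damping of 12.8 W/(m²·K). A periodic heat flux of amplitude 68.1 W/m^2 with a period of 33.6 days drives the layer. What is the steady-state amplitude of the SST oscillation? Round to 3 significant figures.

0.0698 K

Areal heat capacity C = 4.51×10^8 J/(m²·K) (given).
Angular frequency ω = 2π / T = 2π / 2.90×10^6 s = 2.16×10^-6 s⁻¹.
√((Cω)² + λ²) = √((976)² + 12.8²) = 976 W/(m²·K).
Amplitude A = F₀ / √((Cω)²+λ²) = 68.1 / 976 = 0.0698 K.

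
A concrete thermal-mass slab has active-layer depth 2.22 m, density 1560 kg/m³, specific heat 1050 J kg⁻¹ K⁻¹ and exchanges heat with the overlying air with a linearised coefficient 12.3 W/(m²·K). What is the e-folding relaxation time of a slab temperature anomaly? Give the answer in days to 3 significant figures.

Areal heat capacity C = ρ c_p D = 1560 × 1050 × 2.22 = 3.64×10^6 J m⁻² K⁻¹.
Relaxation time τ = C / λ = 3.64×10^6 / 12.3 = 2.96×10^5 s.
In days: 2.96×10^5 s / (86400 s/day) = 3.42 days.

3.42 days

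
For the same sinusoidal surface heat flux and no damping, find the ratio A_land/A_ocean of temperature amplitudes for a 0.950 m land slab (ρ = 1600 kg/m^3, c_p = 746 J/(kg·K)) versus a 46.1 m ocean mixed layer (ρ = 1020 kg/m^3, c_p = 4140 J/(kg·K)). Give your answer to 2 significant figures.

170

C_ocean = 1020 × 4140 × 46.1 = 1.95×10^8 J/(m²·K).
C_land = 1600 × 746 × 0.950 = 1.13×10^6 J/(m²·K).
Undamped amplitude ∝ 1/C, so A_land/A_ocean = C_ocean/C_land = 172.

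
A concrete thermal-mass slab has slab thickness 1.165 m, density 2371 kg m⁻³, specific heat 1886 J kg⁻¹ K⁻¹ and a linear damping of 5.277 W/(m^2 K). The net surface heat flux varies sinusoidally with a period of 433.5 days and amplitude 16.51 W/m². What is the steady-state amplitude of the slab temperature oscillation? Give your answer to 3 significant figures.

3.09 K

Areal heat capacity C = ρ c_p D = 2371 × 1886 × 1.165 = 5.21×10^6 J/(m²·K).
Angular frequency ω = 2π / T = 2π / 3.75×10^7 s = 1.68×10^-7 s⁻¹.
√((Cω)² + λ²) = √((0.874)² + 5.277²) = 5.35 W/(m²·K).
Amplitude A = F₀ / √((Cω)²+λ²) = 16.51 / 5.35 = 3.09 K.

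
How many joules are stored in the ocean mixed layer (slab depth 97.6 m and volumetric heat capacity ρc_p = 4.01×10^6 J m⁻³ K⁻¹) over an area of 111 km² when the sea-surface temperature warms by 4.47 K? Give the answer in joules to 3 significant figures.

Areal heat capacity C = ρc_p × D = 4.01×10^6 × 97.6 = 3.91×10^8 J/(m^2 K).
Heat per unit area: q = C ΔT = 3.91×10^8 × 4.47 = 1.75×10^9 J/m².
Total heat: Q = q × A = 1.75×10^9 × (111 × 10⁶ m²) = 1.94×10^17 J.

1.94×10^17 J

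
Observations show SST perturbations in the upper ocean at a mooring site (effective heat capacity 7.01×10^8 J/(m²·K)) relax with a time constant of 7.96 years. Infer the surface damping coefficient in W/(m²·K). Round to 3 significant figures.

2.79

Areal heat capacity C = 7.01×10^8 J/(m²·K) (given).
τ = 7.96 years = 2.51×10^8 s.
λ = C / τ = 7.01×10^8 / 2.51×10^8 = 2.79 W/(m²·K).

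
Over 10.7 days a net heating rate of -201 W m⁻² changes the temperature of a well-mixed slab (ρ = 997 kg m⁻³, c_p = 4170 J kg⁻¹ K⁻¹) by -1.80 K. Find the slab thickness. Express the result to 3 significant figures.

24.8 m

Heat input Q = F Δt = -201 × 9.24×10^5 s = -1.86×10^8 J/m².
Required areal heat capacity C = Q / ΔT = 1.03×10^8 J/(m²·K).
Depth D = C / (ρ c_p) = 1.03×10^8 / (997 × 4170) = 24.8 m.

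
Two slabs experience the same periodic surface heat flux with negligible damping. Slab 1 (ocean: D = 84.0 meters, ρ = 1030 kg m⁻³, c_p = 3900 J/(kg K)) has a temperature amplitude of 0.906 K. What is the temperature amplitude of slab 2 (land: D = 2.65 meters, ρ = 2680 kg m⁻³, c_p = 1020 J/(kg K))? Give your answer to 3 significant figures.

C_ocean = 3.37×10^8 J/(m²·K); C_land = 7.24×10^6 J/(m²·K).
A ∝ 1/C ⇒ A_land = A_ocean × C_ocean/C_land = 0.906 × 46.6 = 42.2 K.

42.2 K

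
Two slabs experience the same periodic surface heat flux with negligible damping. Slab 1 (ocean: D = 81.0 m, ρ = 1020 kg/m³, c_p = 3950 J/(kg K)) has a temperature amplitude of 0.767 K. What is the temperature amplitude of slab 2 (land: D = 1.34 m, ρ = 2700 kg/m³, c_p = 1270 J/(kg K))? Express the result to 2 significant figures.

54 K

C_ocean = 3.26×10^8 J/(m²·K); C_land = 4.59×10^6 J/(m²·K).
A ∝ 1/C ⇒ A_land = A_ocean × C_ocean/C_land = 0.767 × 71.0 = 54.5 K.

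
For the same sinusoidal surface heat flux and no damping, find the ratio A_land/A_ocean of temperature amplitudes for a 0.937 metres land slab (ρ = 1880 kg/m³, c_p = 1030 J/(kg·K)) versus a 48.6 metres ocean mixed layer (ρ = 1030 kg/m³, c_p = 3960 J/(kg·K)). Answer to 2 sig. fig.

110

C_ocean = 1030 × 3960 × 48.6 = 1.98×10^8 J/(m²·K).
C_land = 1880 × 1030 × 0.937 = 1.81×10^6 J/(m²·K).
Undamped amplitude ∝ 1/C, so A_land/A_ocean = C_ocean/C_land = 109.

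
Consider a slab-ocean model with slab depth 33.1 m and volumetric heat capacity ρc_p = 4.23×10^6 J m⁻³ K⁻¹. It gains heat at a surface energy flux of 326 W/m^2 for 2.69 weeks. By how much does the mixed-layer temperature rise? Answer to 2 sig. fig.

Areal heat capacity C = ρc_p × D = 4.23×10^6 × 33.1 = 1.40×10^8 J/(m²·K).
Net heat input Q = F Δt = 326 × (2.69 weeks × 6.048×10^5 s/week) = 5.30×10^8 J/m².
ΔT = Q / C = 5.30×10^8 / 1.40×10^8 = 3.79 K.

3.8 K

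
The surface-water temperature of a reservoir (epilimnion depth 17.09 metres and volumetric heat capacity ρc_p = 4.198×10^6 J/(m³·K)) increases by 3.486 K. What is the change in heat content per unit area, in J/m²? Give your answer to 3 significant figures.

2.50×10^8

Areal heat capacity C = ρc_p × D = 4.198×10^6 × 17.09 = 7.17×10^7 J/(m^2 K).
ΔQ = C ΔT = 7.17×10^7 × 3.486 = 2.50×10^8 J/m².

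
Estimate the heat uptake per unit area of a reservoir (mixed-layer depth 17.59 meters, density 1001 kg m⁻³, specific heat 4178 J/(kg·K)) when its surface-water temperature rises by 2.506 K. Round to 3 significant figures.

1.84×10^8

Areal heat capacity C = ρ c_p D = 1001 × 4178 × 17.59 = 7.36×10^7 J m⁻² K⁻¹.
ΔQ = C ΔT = 7.36×10^7 × 2.506 = 1.84×10^8 J/m².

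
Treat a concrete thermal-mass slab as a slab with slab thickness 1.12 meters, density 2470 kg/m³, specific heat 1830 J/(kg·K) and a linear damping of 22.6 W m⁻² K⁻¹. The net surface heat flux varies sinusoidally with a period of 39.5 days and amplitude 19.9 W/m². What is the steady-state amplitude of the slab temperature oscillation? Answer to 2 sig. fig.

Areal heat capacity C = ρ c_p D = 2470 × 1830 × 1.12 = 5.06×10^6 J/(m²·K).
Angular frequency ω = 2π / T = 2π / 3.41×10^6 s = 1.84×10^-6 s⁻¹.
√((Cω)² + λ²) = √((9.32)² + 22.6²) = 24.4 W/(m²·K).
Amplitude A = F₀ / √((Cω)²+λ²) = 19.9 / 24.4 = 0.814 K.

0.81 K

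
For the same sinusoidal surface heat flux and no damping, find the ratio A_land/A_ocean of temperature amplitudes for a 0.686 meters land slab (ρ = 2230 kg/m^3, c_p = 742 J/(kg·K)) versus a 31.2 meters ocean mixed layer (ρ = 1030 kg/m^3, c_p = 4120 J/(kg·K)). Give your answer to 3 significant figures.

117

C_ocean = 1030 × 4120 × 31.2 = 1.32×10^8 J/(m²·K).
C_land = 2230 × 742 × 0.686 = 1.14×10^6 J/(m²·K).
Undamped amplitude ∝ 1/C, so A_land/A_ocean = C_ocean/C_land = 117.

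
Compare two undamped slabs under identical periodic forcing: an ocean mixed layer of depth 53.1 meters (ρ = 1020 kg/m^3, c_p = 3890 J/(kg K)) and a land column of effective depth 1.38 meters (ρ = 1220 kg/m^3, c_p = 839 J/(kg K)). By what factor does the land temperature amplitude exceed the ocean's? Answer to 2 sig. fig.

C_ocean = 1020 × 3890 × 53.1 = 2.11×10^8 J/(m²·K).
C_land = 1220 × 839 × 1.38 = 1.41×10^6 J/(m²·K).
Undamped amplitude ∝ 1/C, so A_land/A_ocean = C_ocean/C_land = 149.

150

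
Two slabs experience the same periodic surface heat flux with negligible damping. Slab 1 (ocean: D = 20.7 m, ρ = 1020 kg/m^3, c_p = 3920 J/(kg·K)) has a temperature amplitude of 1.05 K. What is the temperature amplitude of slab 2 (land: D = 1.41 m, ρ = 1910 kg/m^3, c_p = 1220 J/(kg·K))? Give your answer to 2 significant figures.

C_ocean = 8.28×10^7 J/(m²·K); C_land = 3.29×10^6 J/(m²·K).
A ∝ 1/C ⇒ A_land = A_ocean × C_ocean/C_land = 1.05 × 25.2 = 26.5 K.

26 K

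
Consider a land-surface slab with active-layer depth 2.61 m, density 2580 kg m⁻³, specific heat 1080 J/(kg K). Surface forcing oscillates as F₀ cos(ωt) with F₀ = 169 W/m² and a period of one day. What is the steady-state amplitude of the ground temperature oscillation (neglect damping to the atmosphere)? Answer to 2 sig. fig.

0.32 K

Areal heat capacity C = ρ c_p D = 2580 × 1080 × 2.61 = 7.27×10^6 J/(m^2 K).
Angular frequency ω = 2π / T = 2π / 86400 s = 7.27×10^-5 s⁻¹.
Cω = 7.27×10^6 × 7.27×10^-5 = 529 W/(m²·K).
Amplitude A = F₀ / (Cω) = 169 / 529 = 0.320 K.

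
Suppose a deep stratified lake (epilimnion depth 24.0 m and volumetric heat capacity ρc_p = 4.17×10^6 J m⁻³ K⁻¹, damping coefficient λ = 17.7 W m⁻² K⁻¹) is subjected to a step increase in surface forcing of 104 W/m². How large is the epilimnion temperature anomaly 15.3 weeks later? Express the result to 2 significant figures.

Areal heat capacity C = ρc_p × D = 4.17×10^6 × 24.0 = 1.00×10^8 J/(m²·K).
τ = C / λ = 1.00×10^8 / 17.7 = 5.65×10^6 s.
Equilibrium anomaly ΔT_eq = F / λ = 104 / 17.7 = 5.88 K.
t = 15.3 weeks = 9.25×10^6 s, so t/τ = 1.64.
ΔT(t) = ΔT_eq (1 − e^(−t/τ)) = 5.88 × (1 − e^−1.64) = 4.73 K.

4.7 K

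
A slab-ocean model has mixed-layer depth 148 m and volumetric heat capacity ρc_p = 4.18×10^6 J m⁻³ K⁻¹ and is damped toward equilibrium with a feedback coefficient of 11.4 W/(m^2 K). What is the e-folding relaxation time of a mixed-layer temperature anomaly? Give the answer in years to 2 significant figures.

1.7 years

Areal heat capacity C = ρc_p × D = 4.18×10^6 × 148 = 6.19×10^8 J/(m^2 K).
Relaxation time τ = C / λ = 6.19×10^8 / 11.4 = 5.43×10^7 s.
In years: 5.43×10^7 s / (3.156×10^7 s/year) = 1.72 years.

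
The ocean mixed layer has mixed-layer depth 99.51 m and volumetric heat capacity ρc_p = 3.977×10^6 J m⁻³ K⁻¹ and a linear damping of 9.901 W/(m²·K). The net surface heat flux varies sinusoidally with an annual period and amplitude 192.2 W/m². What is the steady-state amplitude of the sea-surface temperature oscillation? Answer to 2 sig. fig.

Areal heat capacity C = ρc_p × D = 3.977×10^6 × 99.51 = 3.96×10^8 J/(m²·K).
Angular frequency ω = 2π / T = 2π / 3.15×10^7 s = 1.99×10^-7 s⁻¹.
√((Cω)² + λ²) = √((78.8)² + 9.901²) = 79.5 W/(m²·K).
Amplitude A = F₀ / √((Cω)²+λ²) = 192.2 / 79.5 = 2.42 K.

2.4 K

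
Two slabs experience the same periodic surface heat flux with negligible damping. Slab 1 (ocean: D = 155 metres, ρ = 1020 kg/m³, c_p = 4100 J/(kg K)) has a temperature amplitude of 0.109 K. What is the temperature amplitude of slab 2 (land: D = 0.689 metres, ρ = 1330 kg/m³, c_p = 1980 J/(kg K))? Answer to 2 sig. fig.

C_ocean = 6.48×10^8 J/(m²·K); C_land = 1.81×10^6 J/(m²·K).
A ∝ 1/C ⇒ A_land = A_ocean × C_ocean/C_land = 0.109 × 357 = 38.9 K.

39 K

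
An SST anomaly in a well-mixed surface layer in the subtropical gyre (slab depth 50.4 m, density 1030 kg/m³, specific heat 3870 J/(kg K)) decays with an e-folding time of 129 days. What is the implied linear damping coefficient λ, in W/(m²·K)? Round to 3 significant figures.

Areal heat capacity C = ρ c_p D = 1030 × 3870 × 50.4 = 2.01×10^8 J/(m²·K).
τ = 129 days = 1.11×10^7 s.
λ = C / τ = 2.01×10^8 / 1.11×10^7 = 18.0 W/(m²·K).

18.0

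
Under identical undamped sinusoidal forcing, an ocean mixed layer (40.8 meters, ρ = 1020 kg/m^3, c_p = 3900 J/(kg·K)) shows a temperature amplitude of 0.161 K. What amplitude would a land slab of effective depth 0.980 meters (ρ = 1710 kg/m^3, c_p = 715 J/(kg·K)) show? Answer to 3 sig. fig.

21.8 K

C_ocean = 1.62×10^8 J/(m²·K); C_land = 1.20×10^6 J/(m²·K).
A ∝ 1/C ⇒ A_land = A_ocean × C_ocean/C_land = 0.161 × 135 = 21.8 K.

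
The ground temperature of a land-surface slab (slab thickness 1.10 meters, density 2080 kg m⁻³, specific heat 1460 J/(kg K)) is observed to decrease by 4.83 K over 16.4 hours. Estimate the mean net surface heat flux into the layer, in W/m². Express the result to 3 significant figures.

-273

Areal heat capacity C = ρ c_p D = 2080 × 1460 × 1.10 = 3.34×10^6 J/(m²·K).
Required heat per unit area: Q = C ΔT = 3.34×10^6 × -4.83 = -1.61×10^7 J/m².
Flux F = Q / Δt = -1.61×10^7 / 59000 s = -273 W/m².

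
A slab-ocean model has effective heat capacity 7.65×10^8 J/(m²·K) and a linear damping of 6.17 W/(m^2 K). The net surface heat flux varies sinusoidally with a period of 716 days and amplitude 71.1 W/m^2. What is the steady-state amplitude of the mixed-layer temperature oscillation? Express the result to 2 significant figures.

0.91 K

Areal heat capacity C = 7.65×10^8 J/(m²·K) (given).
Angular frequency ω = 2π / T = 2π / 6.19×10^7 s = 1.02×10^-7 s⁻¹.
√((Cω)² + λ²) = √((77.7)² + 6.17²) = 77.9 W/(m²·K).
Amplitude A = F₀ / √((Cω)²+λ²) = 71.1 / 77.9 = 0.912 K.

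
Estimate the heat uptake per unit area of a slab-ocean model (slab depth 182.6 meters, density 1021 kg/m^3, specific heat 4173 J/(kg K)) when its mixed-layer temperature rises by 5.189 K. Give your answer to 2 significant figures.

Areal heat capacity C = ρ c_p D = 1021 × 4173 × 182.6 = 7.78×10^8 J/(m²·K).
ΔQ = C ΔT = 7.78×10^8 × 5.189 = 4.04×10^9 J/m².

4.0×10^9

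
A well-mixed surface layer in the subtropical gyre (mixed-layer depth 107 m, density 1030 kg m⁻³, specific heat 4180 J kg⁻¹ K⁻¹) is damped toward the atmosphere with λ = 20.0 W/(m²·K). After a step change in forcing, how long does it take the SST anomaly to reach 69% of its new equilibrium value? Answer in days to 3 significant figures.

Areal heat capacity C = ρ c_p D = 1030 × 4180 × 107 = 4.61×10^8 J m⁻² K⁻¹.
τ = C / λ = 4.61×10^8 / 20.0 = 2.30×10^7 s.
Fraction reached: 1 − e^(−t/τ) = 0.69 ⇒ t = −τ ln(1 − 0.69) = τ × 1.17.
t = 2.70×10^7 s = 312 days.

312 days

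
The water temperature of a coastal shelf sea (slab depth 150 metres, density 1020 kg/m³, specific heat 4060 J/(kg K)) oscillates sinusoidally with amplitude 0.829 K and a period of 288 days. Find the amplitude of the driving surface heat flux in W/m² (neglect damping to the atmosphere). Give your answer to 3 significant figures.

Areal heat capacity C = ρ c_p D = 1020 × 4060 × 150 = 6.21×10^8 J/(m²·K).
ω = 2π / 2.49×10^7 s = 2.53×10^-7 s⁻¹.
Cω = 6.21×10^8 × 2.53×10^-7 = 157 W/(m²·K).
F₀ = A × Cω = 0.829 × 157 = 130 W/m².

130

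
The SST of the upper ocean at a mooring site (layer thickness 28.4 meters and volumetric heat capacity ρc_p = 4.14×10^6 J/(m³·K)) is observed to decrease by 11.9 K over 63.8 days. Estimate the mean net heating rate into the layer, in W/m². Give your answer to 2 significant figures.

Areal heat capacity C = ρc_p × D = 4.14×10^6 × 28.4 = 1.18×10^8 J/(m^2 K).
Required heat per unit area: Q = C ΔT = 1.18×10^8 × -11.9 = -1.40×10^9 J/m².
Flux F = Q / Δt = -1.40×10^9 / 5.51×10^6 s = -254 W/m².

-250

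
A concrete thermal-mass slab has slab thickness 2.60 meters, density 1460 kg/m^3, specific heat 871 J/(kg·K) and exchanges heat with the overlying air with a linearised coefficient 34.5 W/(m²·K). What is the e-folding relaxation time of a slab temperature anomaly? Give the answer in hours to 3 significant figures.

Areal heat capacity C = ρ c_p D = 1460 × 871 × 2.60 = 3.31×10^6 J m⁻² K⁻¹.
Relaxation time τ = C / λ = 3.31×10^6 / 34.5 = 95800 s.
In hours: 95800 s / (3600 s/hour) = 26.6 hours.

26.6 hours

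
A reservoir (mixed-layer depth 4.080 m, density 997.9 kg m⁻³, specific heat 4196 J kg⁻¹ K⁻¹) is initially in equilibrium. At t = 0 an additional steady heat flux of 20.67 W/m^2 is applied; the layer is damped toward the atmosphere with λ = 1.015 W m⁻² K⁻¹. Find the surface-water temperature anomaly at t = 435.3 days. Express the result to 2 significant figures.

18 K

Areal heat capacity C = ρ c_p D = 997.9 × 4196 × 4.080 = 1.71×10^7 J/(m^2 K).
τ = C / λ = 1.71×10^7 / 1.015 = 1.68×10^7 s.
Equilibrium anomaly ΔT_eq = F / λ = 20.67 / 1.015 = 20.4 K.
t = 435.3 days = 3.76×10^7 s, so t/τ = 2.23.
ΔT(t) = ΔT_eq (1 − e^(−t/τ)) = 20.4 × (1 − e^−2.23) = 18.2 K.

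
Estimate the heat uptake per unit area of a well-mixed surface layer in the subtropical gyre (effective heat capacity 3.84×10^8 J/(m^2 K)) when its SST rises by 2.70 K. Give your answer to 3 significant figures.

Areal heat capacity C = 3.84×10^8 J/(m^2 K) (given).
ΔQ = C ΔT = 3.84×10^8 × 2.70 = 1.04×10^9 J/m².

1.04×10^9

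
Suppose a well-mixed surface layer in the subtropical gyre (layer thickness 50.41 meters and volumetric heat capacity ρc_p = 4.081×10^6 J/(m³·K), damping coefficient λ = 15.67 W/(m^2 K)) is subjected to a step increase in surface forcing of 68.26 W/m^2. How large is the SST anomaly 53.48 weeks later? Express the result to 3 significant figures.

3.99 K

Areal heat capacity C = ρc_p × D = 4.081×10^6 × 50.41 = 2.06×10^8 J/(m^2 K).
τ = C / λ = 2.06×10^8 / 15.67 = 1.31×10^7 s.
Equilibrium anomaly ΔT_eq = F / λ = 68.26 / 15.67 = 4.36 K.
t = 53.48 weeks = 3.23×10^7 s, so t/τ = 2.46.
ΔT(t) = ΔT_eq (1 − e^(−t/τ)) = 4.36 × (1 − e^−2.46) = 3.99 K.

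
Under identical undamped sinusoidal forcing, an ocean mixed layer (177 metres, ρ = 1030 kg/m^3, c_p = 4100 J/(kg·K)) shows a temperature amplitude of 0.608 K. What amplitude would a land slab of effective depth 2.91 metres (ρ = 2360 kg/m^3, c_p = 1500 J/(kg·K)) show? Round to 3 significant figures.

C_ocean = 7.47×10^8 J/(m²·K); C_land = 1.03×10^7 J/(m²·K).
A ∝ 1/C ⇒ A_land = A_ocean × C_ocean/C_land = 0.608 × 72.6 = 44.1 K.

44.1 K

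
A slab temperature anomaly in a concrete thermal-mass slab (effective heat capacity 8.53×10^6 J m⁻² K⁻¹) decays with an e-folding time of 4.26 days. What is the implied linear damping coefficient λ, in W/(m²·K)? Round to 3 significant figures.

Areal heat capacity C = 8.53×10^6 J m⁻² K⁻¹ (given).
τ = 4.26 days = 3.68×10^5 s.
λ = C / τ = 8.53×10^6 / 3.68×10^5 = 23.2 W/(m²·K).

23.2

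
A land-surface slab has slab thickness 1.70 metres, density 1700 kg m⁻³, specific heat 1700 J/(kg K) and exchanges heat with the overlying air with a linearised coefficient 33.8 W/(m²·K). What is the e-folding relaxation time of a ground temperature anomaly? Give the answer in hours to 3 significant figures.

40.4 hours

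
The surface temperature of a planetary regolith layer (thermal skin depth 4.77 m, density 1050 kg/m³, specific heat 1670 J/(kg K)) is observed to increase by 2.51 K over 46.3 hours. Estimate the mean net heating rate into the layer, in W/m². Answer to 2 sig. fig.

Areal heat capacity C = ρ c_p D = 1050 × 1670 × 4.77 = 8.36×10^6 J m⁻² K⁻¹.
Required heat per unit area: Q = C ΔT = 8.36×10^6 × 2.51 = 2.10×10^7 J/m².
Flux F = Q / Δt = 2.10×10^7 / 1.67×10^5 s = 126 W/m².

130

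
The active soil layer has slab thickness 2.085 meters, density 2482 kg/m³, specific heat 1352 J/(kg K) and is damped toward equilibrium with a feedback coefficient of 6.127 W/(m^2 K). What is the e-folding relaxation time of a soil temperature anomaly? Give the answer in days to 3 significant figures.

13.2 days

Areal heat capacity C = ρ c_p D = 2482 × 1352 × 2.085 = 7.00×10^6 J m⁻² K⁻¹.
Relaxation time τ = C / λ = 7.00×10^6 / 6.127 = 1.14×10^6 s.
In days: 1.14×10^6 s / (86400 s/day) = 13.2 days.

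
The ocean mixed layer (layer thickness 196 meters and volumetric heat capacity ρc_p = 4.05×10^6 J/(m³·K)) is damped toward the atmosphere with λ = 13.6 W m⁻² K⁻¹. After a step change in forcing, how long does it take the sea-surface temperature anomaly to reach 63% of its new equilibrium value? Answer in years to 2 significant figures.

Areal heat capacity C = ρc_p × D = 4.05×10^6 × 196 = 7.94×10^8 J m⁻² K⁻¹.
τ = C / λ = 7.94×10^8 / 13.6 = 5.84×10^7 s.
Fraction reached: 1 − e^(−t/τ) = 0.63 ⇒ t = −τ ln(1 − 0.63) = τ × 0.994.
t = 5.80×10^7 s = 1.84 years.

1.8 years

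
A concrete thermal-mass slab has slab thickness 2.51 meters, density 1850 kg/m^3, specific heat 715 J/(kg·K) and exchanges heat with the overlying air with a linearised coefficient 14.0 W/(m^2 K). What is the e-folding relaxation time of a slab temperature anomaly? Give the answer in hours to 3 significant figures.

Areal heat capacity C = ρ c_p D = 1850 × 715 × 2.51 = 3.32×10^6 J m⁻² K⁻¹.
Relaxation time τ = C / λ = 3.32×10^6 / 14.0 = 2.37×10^5 s.
In hours: 2.37×10^5 s / (3600 s/hour) = 65.9 hours.

65.9 hours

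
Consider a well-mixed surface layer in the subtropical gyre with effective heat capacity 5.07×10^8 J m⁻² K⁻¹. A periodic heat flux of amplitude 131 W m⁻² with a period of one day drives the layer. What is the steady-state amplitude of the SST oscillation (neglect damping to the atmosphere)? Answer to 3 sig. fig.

0.00355 K

Areal heat capacity C = 5.07×10^8 J m⁻² K⁻¹ (given).
Angular frequency ω = 2π / T = 2π / 86400 s = 7.27×10^-5 s⁻¹.
Cω = 5.07×10^8 × 7.27×10^-5 = 36900 W/(m²·K).
Amplitude A = F₀ / (Cω) = 131 / 36900 = 0.00355 K.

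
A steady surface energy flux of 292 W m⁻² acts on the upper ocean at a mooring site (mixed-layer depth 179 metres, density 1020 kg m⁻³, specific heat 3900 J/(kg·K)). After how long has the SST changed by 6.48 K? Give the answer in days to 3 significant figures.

Areal heat capacity C = ρ c_p D = 1020 × 3900 × 179 = 7.12×10^8 J/(m^2 K).
Time required: Δt = C ΔT / F = 7.12×10^8 × 6.48 / 292 = 1.58×10^7 s.
In days: 1.58×10^7 s / (86400 s/day) = 183 days.

183 days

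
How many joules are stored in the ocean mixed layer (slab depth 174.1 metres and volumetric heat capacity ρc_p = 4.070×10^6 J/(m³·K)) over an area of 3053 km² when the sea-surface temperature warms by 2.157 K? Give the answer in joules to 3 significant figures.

4.67×10^18 J

Areal heat capacity C = ρc_p × D = 4.070×10^6 × 174.1 = 7.09×10^8 J/(m^2 K).
Heat per unit area: q = C ΔT = 7.09×10^8 × 2.157 = 1.53×10^9 J/m².
Total heat: Q = q × A = 1.53×10^9 × (3053 × 10⁶ m²) = 4.67×10^18 J.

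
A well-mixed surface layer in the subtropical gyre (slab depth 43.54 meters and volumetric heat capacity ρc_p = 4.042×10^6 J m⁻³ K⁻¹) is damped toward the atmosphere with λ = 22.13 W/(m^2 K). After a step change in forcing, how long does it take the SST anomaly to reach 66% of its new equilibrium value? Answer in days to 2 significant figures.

99 days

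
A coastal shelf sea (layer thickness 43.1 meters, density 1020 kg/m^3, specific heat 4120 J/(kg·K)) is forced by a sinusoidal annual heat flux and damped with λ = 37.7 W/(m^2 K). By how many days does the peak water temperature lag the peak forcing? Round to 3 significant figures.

Areal heat capacity C = ρ c_p D = 1020 × 4120 × 43.1 = 1.81×10^8 J/(m^2 K).
ω = 2π / 3.15×10^7 s = 1.99×10^-7 s⁻¹.
Phase lag φ = arctan(Cω/λ) = arctan(36.1/37.7) = 0.764 rad.
Time lag = φ / ω = 0.764 / 1.99×10^-7 = 3.83×10^6 s = 44.4 days.

44.4 days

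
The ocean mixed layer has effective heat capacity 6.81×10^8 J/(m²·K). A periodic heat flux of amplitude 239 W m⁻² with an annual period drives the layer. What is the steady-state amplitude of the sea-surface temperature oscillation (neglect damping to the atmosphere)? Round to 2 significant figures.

1.8 K

Areal heat capacity C = 6.81×10^8 J/(m²·K) (given).
Angular frequency ω = 2π / T = 2π / 3.15×10^7 s = 1.99×10^-7 s⁻¹.
Cω = 6.81×10^8 × 1.99×10^-7 = 136 W/(m²·K).
Amplitude A = F₀ / (Cω) = 239 / 136 = 1.76 K.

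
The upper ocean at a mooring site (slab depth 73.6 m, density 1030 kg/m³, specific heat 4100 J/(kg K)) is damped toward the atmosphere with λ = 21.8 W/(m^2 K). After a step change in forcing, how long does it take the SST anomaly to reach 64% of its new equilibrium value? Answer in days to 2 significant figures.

170 days

Areal heat capacity C = ρ c_p D = 1030 × 4100 × 73.6 = 3.11×10^8 J m⁻² K⁻¹.
τ = C / λ = 3.11×10^8 / 21.8 = 1.43×10^7 s.
Fraction reached: 1 − e^(−t/τ) = 0.64 ⇒ t = −τ ln(1 − 0.64) = τ × 1.02.
t = 1.46×10^7 s = 169 days.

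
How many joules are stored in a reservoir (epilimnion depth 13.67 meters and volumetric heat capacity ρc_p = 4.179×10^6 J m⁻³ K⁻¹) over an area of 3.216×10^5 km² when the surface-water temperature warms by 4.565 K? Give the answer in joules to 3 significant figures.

Areal heat capacity C = ρc_p × D = 4.179×10^6 × 13.67 = 5.71×10^7 J/(m^2 K).
Heat per unit area: q = C ΔT = 5.71×10^7 × 4.565 = 2.61×10^8 J/m².
Total heat: Q = q × A = 2.61×10^8 × (3.216×10^5 × 10⁶ m²) = 8.39×10^19 J.

8.39×10^19 J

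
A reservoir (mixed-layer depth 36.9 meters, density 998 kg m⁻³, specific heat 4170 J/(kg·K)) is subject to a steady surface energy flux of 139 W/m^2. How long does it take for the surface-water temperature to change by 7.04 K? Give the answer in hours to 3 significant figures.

Areal heat capacity C = ρ c_p D = 998 × 4170 × 36.9 = 1.54×10^8 J m⁻² K⁻¹.
Time required: Δt = C ΔT / F = 1.54×10^8 × 7.04 / 139 = 7.78×10^6 s.
In hours: 7.78×10^6 s / (3600 s/hour) = 2160 hours.

2160 hours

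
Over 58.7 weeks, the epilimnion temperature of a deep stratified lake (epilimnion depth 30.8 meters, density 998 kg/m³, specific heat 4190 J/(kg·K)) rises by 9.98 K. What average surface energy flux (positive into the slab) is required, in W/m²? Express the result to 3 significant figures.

Areal heat capacity C = ρ c_p D = 998 × 4190 × 30.8 = 1.29×10^8 J/(m²·K).
Required heat per unit area: Q = C ΔT = 1.29×10^8 × 9.98 = 1.29×10^9 J/m².
Flux F = Q / Δt = 1.29×10^9 / 3.55×10^7 s = 36.2 W/m².

36.2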